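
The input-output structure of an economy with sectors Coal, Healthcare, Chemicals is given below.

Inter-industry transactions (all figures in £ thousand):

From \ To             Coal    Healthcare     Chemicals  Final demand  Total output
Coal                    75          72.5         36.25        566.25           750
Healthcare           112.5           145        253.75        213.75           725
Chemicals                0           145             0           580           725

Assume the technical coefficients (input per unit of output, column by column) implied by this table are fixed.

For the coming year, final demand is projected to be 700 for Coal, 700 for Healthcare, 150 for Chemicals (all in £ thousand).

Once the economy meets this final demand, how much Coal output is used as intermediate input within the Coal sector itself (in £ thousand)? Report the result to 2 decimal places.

z_11 = 93.56

Technical coefficients a_ij = z_ij / X_j:
  a_11 = 75/750 = 0.10, a_21 = 112.5/750 = 0.15, a_31 = 0/750 = 0.00
  a_12 = 72.5/725 = 0.10, a_22 = 145/725 = 0.20, a_32 = 145/725 = 0.20
  a_13 = 36.25/725 = 0.05, a_23 = 253.75/725 = 0.35, a_33 = 0/725 = 0.00
I − A =
  [   0.90    -0.10    -0.05]
  [  -0.15     0.80    -0.35]
  [   0.00    -0.20     1.00]
Cofactors of I−A, C_ij = (−1)^(i+j)·(minor ij) (rows/columns in the sector order above):
  C_11 = (0.80)(1.00) − (-0.35)(-0.20) = 0.7300
  C_12 = −[(-0.15)(1.00) − (-0.35)(0.00)] = 0.1500
  C_13 = (-0.15)(-0.20) − (0.80)(0.00) = 0.0300
  C_21 = −[(-0.10)(1.00) − (-0.05)(-0.20)] = 0.1100
  C_22 = (0.90)(1.00) − (-0.05)(0.00) = 0.9000
  C_23 = −[(0.90)(-0.20) − (-0.10)(0.00)] = 0.1800
  C_31 = (-0.10)(-0.35) − (-0.05)(0.80) = 0.0750
  C_32 = −[(0.90)(-0.35) − (-0.05)(-0.15)] = 0.3225
  C_33 = (0.90)(0.80) − (-0.10)(-0.15) = 0.7050
det(I−A) = Σ_j (I−A)_1j·C_1j = (0.90)(0.7300) + (-0.10)(0.1500) + (-0.05)(0.0300) = 0.6405
adj(I−A) = Cᵀ =
  [ 0.7300   0.1100   0.0750]
  [ 0.1500   0.9000   0.3225]
  [ 0.0300   0.1800   0.7050]
(I − A)⁻¹ = adj(I−A) / det(I−A) ≈
  [   1.1397     0.1717     0.1171]
  [   0.2342     1.4052     0.5035]
  [   0.0468     0.2810     1.1007]
First solve x = (I − A)⁻¹ d = adj(I−A)·d / det(I−A); in particular x_1 = (0.7300·700 + 0.1100·700 + 0.0750·150) / 0.6405 = 599.25 / 0.6405 ≈ 935.5972.
Intermediate flow from 1 to 1: z_11 = a_11 · x_1 = 0.10 × 599.25 / 0.6405 = 59.925 / 0.6405 ≈ 93.56.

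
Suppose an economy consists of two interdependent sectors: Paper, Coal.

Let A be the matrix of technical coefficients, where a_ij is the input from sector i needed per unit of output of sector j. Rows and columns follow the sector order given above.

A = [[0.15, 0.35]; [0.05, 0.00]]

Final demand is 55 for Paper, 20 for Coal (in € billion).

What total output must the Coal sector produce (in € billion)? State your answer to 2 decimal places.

I − A =
  [   0.85    -0.35]
  [  -0.05     1.00]
det(I−A) = (0.85)(1.00) − (-0.35)(-0.05) = 0.8325
adj(I−A) = [[1.00, 0.35], [0.05, 0.85]]
(I − A)⁻¹ = adj(I−A) / det(I−A) ≈
  [   1.2012     0.4204]
  [   0.0601     1.0210]
x = (I − A)⁻¹ d = adj(I−A)·d / det(I−A), with det(I−A) = 0.8325:
  x_P = (1.00·55 + 0.35·20) / 0.8325 = 62.00 / 0.8325 ≈ 74.47
  x_C = (0.05·55 + 0.85·20) / 0.8325 = 19.75 / 0.8325 ≈ 23.72

x_C = 23.72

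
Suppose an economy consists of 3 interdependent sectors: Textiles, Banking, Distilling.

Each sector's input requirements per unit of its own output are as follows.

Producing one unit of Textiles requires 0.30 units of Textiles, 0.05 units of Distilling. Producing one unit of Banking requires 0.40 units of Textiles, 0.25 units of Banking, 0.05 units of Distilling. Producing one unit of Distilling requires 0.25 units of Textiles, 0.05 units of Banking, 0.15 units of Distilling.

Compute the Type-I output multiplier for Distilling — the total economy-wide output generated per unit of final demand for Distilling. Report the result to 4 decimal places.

I − A =
  [   0.70    -0.40    -0.25]
  [   0.00     0.75    -0.05]
  [  -0.05    -0.05     0.85]
Cofactors of I−A, C_ij = (−1)^(i+j)·(minor ij) (rows/columns in the sector order above):
  C_11 = (0.75)(0.85) − (-0.05)(-0.05) = 0.6350
  C_12 = −[(0.00)(0.85) − (-0.05)(-0.05)] = 0.0025
  C_13 = (0.00)(-0.05) − (0.75)(-0.05) = 0.0375
  C_21 = −[(-0.40)(0.85) − (-0.25)(-0.05)] = 0.3525
  C_22 = (0.70)(0.85) − (-0.25)(-0.05) = 0.5825
  C_23 = −[(0.70)(-0.05) − (-0.40)(-0.05)] = 0.0550
  C_31 = (-0.40)(-0.05) − (-0.25)(0.75) = 0.2075
  C_32 = −[(0.70)(-0.05) − (-0.25)(0.00)] = 0.0350
  C_33 = (0.70)(0.75) − (-0.40)(0.00) = 0.5250
det(I−A) = Σ_j (I−A)_1j·C_1j = (0.70)(0.6350) + (-0.40)(0.0025) + (-0.25)(0.0375) = 0.434125
adj(I−A) = Cᵀ =
  [ 0.6350   0.3525   0.2075]
  [ 0.0025   0.5825   0.0350]
  [ 0.0375   0.0550   0.5250]
(I − A)⁻¹ = adj(I−A) / det(I−A) ≈
  [   1.46271     0.81198     0.47797]
  [   0.00576     1.34178     0.08062]
  [   0.08638     0.12669     1.20933]
The output multiplier for sector j is the column-j sum of the Leontief inverse (I − A)⁻¹ = adj(I−A) / det(I−A).
Column 3 of adj(I−A): (0.2075, 0.0350, 0.5250); det(I−A) = 0.434125.
m_3 = (0.2075 + 0.0350 + 0.5250) / 0.434125 = 0.7675 / 0.434125 ≈ 1.7679.

m_3 = 1.7679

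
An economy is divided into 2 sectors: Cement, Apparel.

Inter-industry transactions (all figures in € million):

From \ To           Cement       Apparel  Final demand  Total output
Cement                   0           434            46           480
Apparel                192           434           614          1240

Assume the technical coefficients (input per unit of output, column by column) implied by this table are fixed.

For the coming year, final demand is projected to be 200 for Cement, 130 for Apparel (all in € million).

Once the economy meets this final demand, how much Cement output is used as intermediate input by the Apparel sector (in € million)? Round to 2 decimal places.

Technical coefficients a_ij = z_ij / X_j:
  a_11 = 0/480 = 0.00, a_21 = 192/480 = 0.40
  a_12 = 434/1240 = 0.35, a_22 = 434/1240 = 0.35
I − A =
  [   1.00    -0.35]
  [  -0.40     0.65]
det(I−A) = (1.00)(0.65) − (-0.35)(-0.40) = 0.5100
adj(I−A) = [[0.65, 0.35], [0.40, 1.00]]
(I − A)⁻¹ = adj(I−A) / det(I−A) ≈
  [   1.2745     0.6863]
  [   0.7843     1.9608]
First solve x = (I − A)⁻¹ d = adj(I−A)·d / det(I−A); in particular x_2 = (0.40·200 + 1.00·130) / 0.5100 = 210.00 / 0.5100 ≈ 411.7647.
Intermediate flow from 1 to 2: z_12 = a_12 · x_2 = 0.35 × 210.00 / 0.5100 = 73.50 / 0.5100 ≈ 144.12.

z_12 = 144.12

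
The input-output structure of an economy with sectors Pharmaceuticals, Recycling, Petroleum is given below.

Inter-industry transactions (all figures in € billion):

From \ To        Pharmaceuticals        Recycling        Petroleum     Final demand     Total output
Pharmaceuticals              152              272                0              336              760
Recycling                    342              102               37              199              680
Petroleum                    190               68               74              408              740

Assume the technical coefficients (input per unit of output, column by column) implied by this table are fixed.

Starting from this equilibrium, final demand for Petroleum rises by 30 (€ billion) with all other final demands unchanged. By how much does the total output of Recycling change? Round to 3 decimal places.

Δx_2 = 2.721

Technical coefficients a_ij = z_ij / X_j:
  a_11 = 152/760 = 0.20, a_21 = 342/760 = 0.45, a_31 = 190/760 = 0.25
  a_12 = 272/680 = 0.40, a_22 = 102/680 = 0.15, a_32 = 68/680 = 0.10
  a_13 = 0/740 = 0.00, a_23 = 37/740 = 0.05, a_33 = 74/740 = 0.10
I − A =
  [   0.80    -0.40     0.00]
  [  -0.45     0.85    -0.05]
  [  -0.25    -0.10     0.90]
Cofactors of I−A, C_ij = (−1)^(i+j)·(minor ij) (rows/columns in the sector order above):
  C_11 = (0.85)(0.90) − (-0.05)(-0.10) = 0.7600
  C_12 = −[(-0.45)(0.90) − (-0.05)(-0.25)] = 0.4175
  C_13 = (-0.45)(-0.10) − (0.85)(-0.25) = 0.2575
  C_21 = −[(-0.40)(0.90) − (0.00)(-0.10)] = 0.3600
  C_22 = (0.80)(0.90) − (0.00)(-0.25) = 0.7200
  C_23 = −[(0.80)(-0.10) − (-0.40)(-0.25)] = 0.1800
  C_31 = (-0.40)(-0.05) − (0.00)(0.85) = 0.0200
  C_32 = −[(0.80)(-0.05) − (0.00)(-0.45)] = 0.0400
  C_33 = (0.80)(0.85) − (-0.40)(-0.45) = 0.5000
det(I−A) = Σ_j (I−A)_1j·C_1j = (0.80)(0.7600) + (-0.40)(0.4175) + (0.00)(0.2575) = 0.4410
adj(I−A) = Cᵀ =
  [ 0.7600   0.3600   0.0200]
  [ 0.4175   0.7200   0.0400]
  [ 0.2575   0.1800   0.5000]
(I − A)⁻¹ = adj(I−A) / det(I−A) ≈
  [   1.7234     0.8163     0.0454]
  [   0.9467     1.6327     0.0907]
  [   0.5839     0.4082     1.1338]
Δx = (I − A)⁻¹ Δd with Δd having +30 in the Petroleum component and 0 elsewhere.
So Δx_2 = L_23 · (+30), where L_23 = adj(I−A)_23 / det(I−A) = 0.0400 / 0.4410.
Δx_2 = 0.0400 × (+30) / 0.4410 = 1.20 / 0.4410 ≈ 2.721.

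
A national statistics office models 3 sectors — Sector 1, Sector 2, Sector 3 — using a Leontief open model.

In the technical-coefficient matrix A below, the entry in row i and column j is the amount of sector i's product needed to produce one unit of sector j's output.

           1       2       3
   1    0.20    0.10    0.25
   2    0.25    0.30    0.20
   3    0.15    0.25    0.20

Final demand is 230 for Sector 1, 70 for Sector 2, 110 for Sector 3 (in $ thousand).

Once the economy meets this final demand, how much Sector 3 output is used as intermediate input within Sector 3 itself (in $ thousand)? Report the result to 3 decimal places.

I − A =
  [   0.80    -0.10    -0.25]
  [  -0.25     0.70    -0.20]
  [  -0.15    -0.25     0.80]
Cofactors of I−A, C_ij = (−1)^(i+j)·(minor ij) (rows/columns in the sector order above):
  C_11 = (0.70)(0.80) − (-0.20)(-0.25) = 0.5100
  C_12 = −[(-0.25)(0.80) − (-0.20)(-0.15)] = 0.2300
  C_13 = (-0.25)(-0.25) − (0.70)(-0.15) = 0.1675
  C_21 = −[(-0.10)(0.80) − (-0.25)(-0.25)] = 0.1425
  C_22 = (0.80)(0.80) − (-0.25)(-0.15) = 0.6025
  C_23 = −[(0.80)(-0.25) − (-0.10)(-0.15)] = 0.2150
  C_31 = (-0.10)(-0.20) − (-0.25)(0.70) = 0.1950
  C_32 = −[(0.80)(-0.20) − (-0.25)(-0.25)] = 0.2225
  C_33 = (0.80)(0.70) − (-0.10)(-0.25) = 0.5350
det(I−A) = Σ_j (I−A)_1j·C_1j = (0.80)(0.5100) + (-0.10)(0.2300) + (-0.25)(0.1675) = 0.343125
adj(I−A) = Cᵀ =
  [ 0.5100   0.1425   0.1950]
  [ 0.2300   0.6025   0.2225]
  [ 0.1675   0.2150   0.5350]
(I − A)⁻¹ = adj(I−A) / det(I−A) ≈
  [   1.4863     0.4153     0.5683]
  [   0.6703     1.7559     0.6485]
  [   0.4882     0.6266     1.5592]
First solve x = (I − A)⁻¹ d = adj(I−A)·d / det(I−A); in particular x_3 = (0.1675·230 + 0.2150·70 + 0.5350·110) / 0.343125 = 112.425 / 0.343125 ≈ 327.65027.
Intermediate flow from 3 to 3: z_33 = a_33 · x_3 = 0.20 × 112.425 / 0.343125 = 22.485 / 0.343125 ≈ 65.530.

z_33 = 65.530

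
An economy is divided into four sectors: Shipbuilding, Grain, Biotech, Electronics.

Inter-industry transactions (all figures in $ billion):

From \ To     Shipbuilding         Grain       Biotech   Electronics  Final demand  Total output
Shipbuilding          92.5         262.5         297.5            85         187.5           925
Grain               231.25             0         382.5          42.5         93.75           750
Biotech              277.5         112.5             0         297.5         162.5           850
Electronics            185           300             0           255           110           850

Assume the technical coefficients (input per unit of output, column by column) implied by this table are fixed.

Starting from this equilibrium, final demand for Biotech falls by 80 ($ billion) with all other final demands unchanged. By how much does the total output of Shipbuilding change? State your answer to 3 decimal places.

Technical coefficients a_ij = z_ij / X_j:
  a_SS = 92.5/925 = 0.10, a_GS = 231.25/925 = 0.25, a_BS = 277.5/925 = 0.30, a_ES = 185/925 = 0.20
  a_SG = 262.5/750 = 0.35, a_GG = 0/750 = 0.00, a_BG = 112.5/750 = 0.15, a_EG = 300/750 = 0.40
  a_SB = 297.5/850 = 0.35, a_GB = 382.5/850 = 0.45, a_BB = 0/850 = 0.00, a_EB = 0/850 = 0.00
  a_SE = 85/850 = 0.10, a_GE = 42.5/850 = 0.05, a_BE = 297.5/850 = 0.35, a_EE = 255/850 = 0.30
I − A =
  [   0.90    -0.35    -0.35    -0.10]
  [  -0.25     1.00    -0.45    -0.05]
  [  -0.30    -0.15     1.00    -0.35]
  [  -0.20    -0.40     0.00     0.70]
Compute the cofactors C_ij = (−1)^(i+j)·(3×3 minor ij) of I−A; the adjugate is their transpose:
adj(I−A) = Cᵀ =
  [ 0.569750   0.370750   0.366250   0.291000]
  [ 0.311000   0.512000   0.339250   0.250625]
  [ 0.336750   0.327500   0.517250   0.330125]
  [ 0.340500   0.398500   0.298500   0.586375]
det(I−A) = Σ_j (I−A)_1j·C_1j = (0.90)(0.569750) + (-0.35)(0.311000) + (-0.35)(0.336750) + (-0.10)(0.340500) = 0.2520125
(I − A)⁻¹ = adj(I−A) / det(I−A) ≈
  [   2.2608     1.4712     1.4533     1.1547]
  [   1.2341     2.0316     1.3462     0.9945]
  [   1.3362     1.2995     2.0525     1.3100]
  [   1.3511     1.5813     1.1845     2.3268]
Δx = (I − A)⁻¹ Δd with Δd having -80 in the Biotech component and 0 elsewhere.
So Δx_S = L_SB · (-80), where L_SB = adj(I−A)_SB / det(I−A) = 0.366250 / 0.2520125.
Δx_S = 0.366250 × (-80) / 0.2520125 = -29.30 / 0.2520125 ≈ -116.264.

Δx_S = -116.264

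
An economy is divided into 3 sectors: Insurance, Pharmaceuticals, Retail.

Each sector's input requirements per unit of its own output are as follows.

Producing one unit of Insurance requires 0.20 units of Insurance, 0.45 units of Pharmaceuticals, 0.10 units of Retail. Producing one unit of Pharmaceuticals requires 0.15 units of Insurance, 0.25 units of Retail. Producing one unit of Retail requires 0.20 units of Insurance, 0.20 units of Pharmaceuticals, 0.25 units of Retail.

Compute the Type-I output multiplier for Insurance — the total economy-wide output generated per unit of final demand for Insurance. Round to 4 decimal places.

I − A =
  [   0.80    -0.15    -0.20]
  [  -0.45     1.00    -0.20]
  [  -0.10    -0.25     0.75]
Cofactors of I−A, C_ij = (−1)^(i+j)·(minor ij) (rows/columns in the sector order above):
  C_11 = (1.00)(0.75) − (-0.20)(-0.25) = 0.7000
  C_12 = −[(-0.45)(0.75) − (-0.20)(-0.10)] = 0.3575
  C_13 = (-0.45)(-0.25) − (1.00)(-0.10) = 0.2125
  C_21 = −[(-0.15)(0.75) − (-0.20)(-0.25)] = 0.1625
  C_22 = (0.80)(0.75) − (-0.20)(-0.10) = 0.5800
  C_23 = −[(0.80)(-0.25) − (-0.15)(-0.10)] = 0.2150
  C_31 = (-0.15)(-0.20) − (-0.20)(1.00) = 0.2300
  C_32 = −[(0.80)(-0.20) − (-0.20)(-0.45)] = 0.2500
  C_33 = (0.80)(1.00) − (-0.15)(-0.45) = 0.7325
det(I−A) = Σ_j (I−A)_1j·C_1j = (0.80)(0.7000) + (-0.15)(0.3575) + (-0.20)(0.2125) = 0.463875
adj(I−A) = Cᵀ =
  [ 0.7000   0.1625   0.2300]
  [ 0.3575   0.5800   0.2500]
  [ 0.2125   0.2150   0.7325]
(I − A)⁻¹ = adj(I−A) / det(I−A) ≈
  [   1.50903     0.35031     0.49582]
  [   0.77068     1.25034     0.53894]
  [   0.45810     0.46349     1.57909]
The output multiplier for sector j is the column-j sum of the Leontief inverse (I − A)⁻¹ = adj(I−A) / det(I−A).
Column I of adj(I−A): (0.7000, 0.3575, 0.2125); det(I−A) = 0.463875.
m_I = (0.7000 + 0.3575 + 0.2125) / 0.463875 = 1.27 / 0.463875 ≈ 2.7378.

m_I = 2.7378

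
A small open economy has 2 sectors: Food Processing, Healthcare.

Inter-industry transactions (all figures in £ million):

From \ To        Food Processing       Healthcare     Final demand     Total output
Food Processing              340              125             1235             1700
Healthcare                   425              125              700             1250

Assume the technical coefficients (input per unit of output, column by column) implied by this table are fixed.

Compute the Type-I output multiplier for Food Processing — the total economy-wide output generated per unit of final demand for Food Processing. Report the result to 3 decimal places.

m_1 = 1.655

Technical coefficients a_ij = z_ij / X_j:
  a_11 = 340/1700 = 0.20, a_21 = 425/1700 = 0.25
  a_12 = 125/1250 = 0.10, a_22 = 125/1250 = 0.10
I − A =
  [   0.80    -0.10]
  [  -0.25     0.90]
det(I−A) = (0.80)(0.90) − (-0.10)(-0.25) = 0.6950
adj(I−A) = [[0.90, 0.10], [0.25, 0.80]]
(I − A)⁻¹ = adj(I−A) / det(I−A) ≈
  [   1.2950     0.1439]
  [   0.3597     1.1511]
The output multiplier for sector j is the column-j sum of the Leontief inverse (I − A)⁻¹ = adj(I−A) / det(I−A).
Column 1 of adj(I−A): (0.90, 0.25); det(I−A) = 0.6950.
m_1 = (0.90 + 0.25) / 0.6950 = 1.15 / 0.6950 ≈ 1.655.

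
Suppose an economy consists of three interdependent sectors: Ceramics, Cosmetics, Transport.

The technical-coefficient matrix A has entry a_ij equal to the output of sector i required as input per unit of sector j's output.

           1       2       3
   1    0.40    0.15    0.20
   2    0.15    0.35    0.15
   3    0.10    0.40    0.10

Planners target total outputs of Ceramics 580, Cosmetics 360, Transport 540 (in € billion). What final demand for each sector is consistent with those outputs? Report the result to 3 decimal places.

d_1 = 186.000, d_2 = 66.000, d_3 = 284.000

I − A =
  [   0.60    -0.15    -0.20]
  [  -0.15     0.65    -0.15]
  [  -0.10    -0.40     0.90]
d = (I − A) x:
  d_1 = (+0.60)·580 + (-0.15)·360 + (-0.20)·540 = 186.000
  d_2 = (-0.15)·580 + (+0.65)·360 + (-0.15)·540 = 66.000
  d_3 = (-0.10)·580 + (-0.40)·360 + (+0.90)·540 = 284.000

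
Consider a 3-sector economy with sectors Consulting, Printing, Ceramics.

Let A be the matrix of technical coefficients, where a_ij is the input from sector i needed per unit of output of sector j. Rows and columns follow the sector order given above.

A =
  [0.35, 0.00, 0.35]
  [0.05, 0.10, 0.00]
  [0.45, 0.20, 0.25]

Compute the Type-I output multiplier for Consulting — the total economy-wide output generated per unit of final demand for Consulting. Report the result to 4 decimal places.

m_1 = 3.8416

I − A =
  [   0.65     0.00    -0.35]
  [  -0.05     0.90     0.00]
  [  -0.45    -0.20     0.75]
Cofactors of I−A, C_ij = (−1)^(i+j)·(minor ij) (rows/columns in the sector order above):
  C_11 = (0.90)(0.75) − (0.00)(-0.20) = 0.6750
  C_12 = −[(-0.05)(0.75) − (0.00)(-0.45)] = 0.0375
  C_13 = (-0.05)(-0.20) − (0.90)(-0.45) = 0.4150
  C_21 = −[(0.00)(0.75) − (-0.35)(-0.20)] = 0.0700
  C_22 = (0.65)(0.75) − (-0.35)(-0.45) = 0.3300
  C_23 = −[(0.65)(-0.20) − (0.00)(-0.45)] = 0.1300
  C_31 = (0.00)(0.00) − (-0.35)(0.90) = 0.3150
  C_32 = −[(0.65)(0.00) − (-0.35)(-0.05)] = 0.0175
  C_33 = (0.65)(0.90) − (0.00)(-0.05) = 0.5850
det(I−A) = Σ_j (I−A)_1j·C_1j = (0.65)(0.6750) + (0.00)(0.0375) + (-0.35)(0.4150) = 0.2935
adj(I−A) = Cᵀ =
  [ 0.6750   0.0700   0.3150]
  [ 0.0375   0.3300   0.0175]
  [ 0.4150   0.1300   0.5850]
(I − A)⁻¹ = adj(I−A) / det(I−A) ≈
  [   2.29983     0.23850     1.07325]
  [   0.12777     1.12436     0.05963]
  [   1.41397     0.44293     1.99319]
The output multiplier for sector j is the column-j sum of the Leontief inverse (I − A)⁻¹ = adj(I−A) / det(I−A).
Column 1 of adj(I−A): (0.6750, 0.0375, 0.4150); det(I−A) = 0.2935.
m_1 = (0.6750 + 0.0375 + 0.4150) / 0.2935 = 1.1275 / 0.2935 ≈ 3.8416.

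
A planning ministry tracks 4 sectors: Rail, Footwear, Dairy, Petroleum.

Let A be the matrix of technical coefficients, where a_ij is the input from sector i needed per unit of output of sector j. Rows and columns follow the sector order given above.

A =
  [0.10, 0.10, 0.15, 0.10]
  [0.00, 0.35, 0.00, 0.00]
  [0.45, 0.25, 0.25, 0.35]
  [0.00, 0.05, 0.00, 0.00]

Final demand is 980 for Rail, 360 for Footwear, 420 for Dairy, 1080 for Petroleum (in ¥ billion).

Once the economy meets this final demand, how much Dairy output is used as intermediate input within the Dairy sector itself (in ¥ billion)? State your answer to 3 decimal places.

z_33 = 562.678

I − A =
  [   0.90    -0.10    -0.15    -0.10]
  [   0.00     0.65     0.00     0.00]
  [  -0.45    -0.25     0.75    -0.35]
  [   0.00    -0.05     0.00     1.00]
Compute the cofactors C_ij = (−1)^(i+j)·(3×3 minor ij) of I−A; the adjugate is their transpose:
adj(I−A) = Cᵀ =
  [ 0.487500   0.118875   0.097500   0.082875]
  [ 0.000000   0.607500   0.000000   0.000000]
  [ 0.292500   0.288000   0.585000   0.234000]
  [ 0.000000   0.030375   0.000000   0.394875]
det(I−A) = Σ_j (I−A)_1j·C_1j = (0.90)(0.487500) + (-0.10)(0.000000) + (-0.15)(0.292500) + (-0.10)(0.000000) = 0.394875
(I − A)⁻¹ = adj(I−A) / det(I−A) ≈
  [   1.2346     0.3010     0.2469     0.2099]
  [   0.0000     1.5385     0.0000     0.0000]
  [   0.7407     0.7293     1.4815     0.5926]
  [   0.0000     0.0769     0.0000     1.0000]
First solve x = (I − A)⁻¹ d = adj(I−A)·d / det(I−A); in particular x_3 = (0.292500·980 + 0.288000·360 + 0.585000·420 + 0.234000·1080) / 0.394875 = 888.75 / 0.394875 ≈ 2250.71225.
Intermediate flow from 3 to 3: z_33 = a_33 · x_3 = 0.25 × 888.75 / 0.394875 = 222.1875 / 0.394875 ≈ 562.678.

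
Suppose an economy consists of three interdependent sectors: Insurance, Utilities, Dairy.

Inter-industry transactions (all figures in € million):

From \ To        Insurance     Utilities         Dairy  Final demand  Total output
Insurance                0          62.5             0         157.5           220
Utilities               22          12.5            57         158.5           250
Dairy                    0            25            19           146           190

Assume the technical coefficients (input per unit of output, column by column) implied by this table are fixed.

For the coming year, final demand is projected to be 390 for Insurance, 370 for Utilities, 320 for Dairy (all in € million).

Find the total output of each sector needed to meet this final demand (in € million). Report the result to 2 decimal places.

x_I = 534.58, x_U = 578.32, x_D = 419.81

Technical coefficients a_ij = z_ij / X_j:
  a_II = 0/220 = 0.00, a_UI = 22/220 = 0.10, a_DI = 0/220 = 0.00
  a_IU = 62.5/250 = 0.25, a_UU = 12.5/250 = 0.05, a_DU = 25/250 = 0.10
  a_ID = 0/190 = 0.00, a_UD = 57/190 = 0.30, a_DD = 19/190 = 0.10
I − A =
  [   1.00    -0.25     0.00]
  [  -0.10     0.95    -0.30]
  [   0.00    -0.10     0.90]
Cofactors of I−A, C_ij = (−1)^(i+j)·(minor ij) (rows/columns in the sector order above):
  C_11 = (0.95)(0.90) − (-0.30)(-0.10) = 0.8250
  C_12 = −[(-0.10)(0.90) − (-0.30)(0.00)] = 0.0900
  C_13 = (-0.10)(-0.10) − (0.95)(0.00) = 0.0100
  C_21 = −[(-0.25)(0.90) − (0.00)(-0.10)] = 0.2250
  C_22 = (1.00)(0.90) − (0.00)(0.00) = 0.9000
  C_23 = −[(1.00)(-0.10) − (-0.25)(0.00)] = 0.1000
  C_31 = (-0.25)(-0.30) − (0.00)(0.95) = 0.0750
  C_32 = −[(1.00)(-0.30) − (0.00)(-0.10)] = 0.3000
  C_33 = (1.00)(0.95) − (-0.25)(-0.10) = 0.9250
det(I−A) = Σ_j (I−A)_1j·C_1j = (1.00)(0.8250) + (-0.25)(0.0900) + (0.00)(0.0100) = 0.8025
adj(I−A) = Cᵀ =
  [ 0.8250   0.2250   0.0750]
  [ 0.0900   0.9000   0.3000]
  [ 0.0100   0.1000   0.9250]
(I − A)⁻¹ = adj(I−A) / det(I−A) ≈
  [   1.0280     0.2804     0.0935]
  [   0.1121     1.1215     0.3738]
  [   0.0125     0.1246     1.1526]
x = (I − A)⁻¹ d = adj(I−A)·d / det(I−A), with det(I−A) = 0.8025:
  x_I = (0.8250·390 + 0.2250·370 + 0.0750·320) / 0.8025 = 429.00 / 0.8025 ≈ 534.58
  x_U = (0.0900·390 + 0.9000·370 + 0.3000·320) / 0.8025 = 464.10 / 0.8025 ≈ 578.32
  x_D = (0.0100·390 + 0.1000·370 + 0.9250·320) / 0.8025 = 336.90 / 0.8025 ≈ 419.81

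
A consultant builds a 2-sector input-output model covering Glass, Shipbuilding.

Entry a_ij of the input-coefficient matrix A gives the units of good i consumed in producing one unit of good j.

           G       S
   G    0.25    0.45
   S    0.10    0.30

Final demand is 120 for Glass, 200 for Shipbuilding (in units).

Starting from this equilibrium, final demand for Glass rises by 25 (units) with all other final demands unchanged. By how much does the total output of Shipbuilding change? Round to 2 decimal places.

I − A =
  [   0.75    -0.45]
  [  -0.10     0.70]
det(I−A) = (0.75)(0.70) − (-0.45)(-0.10) = 0.4800
adj(I−A) = [[0.70, 0.45], [0.10, 0.75]]
(I − A)⁻¹ = adj(I−A) / det(I−A) ≈
  [   1.4583     0.9375]
  [   0.2083     1.5625]
Δx = (I − A)⁻¹ Δd with Δd having +25 in the Glass component and 0 elsewhere.
So Δx_S = L_SG · (+25), where L_SG = adj(I−A)_SG / det(I−A) = 0.10 / 0.4800.
Δx_S = 0.10 × (+25) / 0.4800 = 2.50 / 0.4800 ≈ 5.21.

Δx_S = 5.21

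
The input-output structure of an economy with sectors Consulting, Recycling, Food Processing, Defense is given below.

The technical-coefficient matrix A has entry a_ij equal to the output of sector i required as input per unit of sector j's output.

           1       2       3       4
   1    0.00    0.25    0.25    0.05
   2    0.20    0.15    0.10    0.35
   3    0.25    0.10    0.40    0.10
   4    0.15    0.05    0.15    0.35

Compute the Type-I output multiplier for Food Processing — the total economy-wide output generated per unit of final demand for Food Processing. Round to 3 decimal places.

m_3 = 4.568

I − A =
  [   1.00    -0.25    -0.25    -0.05]
  [  -0.20     0.85    -0.10    -0.35]
  [  -0.25    -0.10     0.60    -0.10]
  [  -0.15    -0.05    -0.15     0.65]
Compute the cofactors C_ij = (−1)^(i+j)·(3×3 minor ij) of I−A; the adjugate is their transpose:
adj(I−A) = Cᵀ =
  [ 0.296000   0.113500   0.169750   0.110000]
  [ 0.137375   0.324250   0.163875   0.210375]
  [ 0.165750   0.114250   0.482500   0.148500]
  [ 0.117125   0.077500   0.163125   0.405625]
det(I−A) = Σ_j (I−A)_1j·C_1j = (1.00)(0.296000) + (-0.25)(0.137375) + (-0.25)(0.165750) + (-0.05)(0.117125) = 0.2143625
(I − A)⁻¹ = adj(I−A) / det(I−A) ≈
  [   1.3808     0.5295     0.7919     0.5131]
  [   0.6409     1.5126     0.7645     0.9814]
  [   0.7732     0.5330     2.2509     0.6928]
  [   0.5464     0.3615     0.7610     1.8922]
The output multiplier for sector j is the column-j sum of the Leontief inverse (I − A)⁻¹ = adj(I−A) / det(I−A).
Column 3 of adj(I−A): (0.169750, 0.163875, 0.482500, 0.163125); det(I−A) = 0.2143625.
m_3 = (0.169750 + 0.163875 + 0.482500 + 0.163125) / 0.2143625 = 0.97925 / 0.2143625 ≈ 4.568.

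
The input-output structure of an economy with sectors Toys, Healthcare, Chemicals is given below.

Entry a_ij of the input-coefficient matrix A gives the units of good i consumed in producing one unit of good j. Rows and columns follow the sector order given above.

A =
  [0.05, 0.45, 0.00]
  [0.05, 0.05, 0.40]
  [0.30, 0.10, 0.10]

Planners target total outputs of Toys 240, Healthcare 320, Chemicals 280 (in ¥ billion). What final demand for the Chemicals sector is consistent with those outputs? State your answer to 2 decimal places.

I − A =
  [   0.95    -0.45     0.00]
  [  -0.05     0.95    -0.40]
  [  -0.30    -0.10     0.90]
d = (I − A) x:
  d_1 = (+0.95)·240 + (-0.45)·320 + (+0.00)·280 = 84.00
  d_2 = (-0.05)·240 + (+0.95)·320 + (-0.40)·280 = 180.00
  d_3 = (-0.30)·240 + (-0.10)·320 + (+0.90)·280 = 148.00

d_3 = 148.00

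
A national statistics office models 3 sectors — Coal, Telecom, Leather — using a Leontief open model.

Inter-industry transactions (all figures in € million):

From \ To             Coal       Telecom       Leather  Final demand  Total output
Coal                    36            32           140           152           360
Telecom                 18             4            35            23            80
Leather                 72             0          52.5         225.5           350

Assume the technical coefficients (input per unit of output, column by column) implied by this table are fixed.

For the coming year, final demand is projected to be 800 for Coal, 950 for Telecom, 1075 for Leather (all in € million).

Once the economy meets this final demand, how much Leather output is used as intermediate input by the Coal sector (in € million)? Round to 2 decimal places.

Technical coefficients a_ij = z_ij / X_j:
  a_11 = 36/360 = 0.10, a_21 = 18/360 = 0.05, a_31 = 72/360 = 0.20
  a_12 = 32/80 = 0.40, a_22 = 4/80 = 0.05, a_32 = 0/80 = 0.00
  a_13 = 140/350 = 0.40, a_23 = 35/350 = 0.10, a_33 = 52.5/350 = 0.15
I − A =
  [   0.90    -0.40    -0.40]
  [  -0.05     0.95    -0.10]
  [  -0.20     0.00     0.85]
Cofactors of I−A, C_ij = (−1)^(i+j)·(minor ij) (rows/columns in the sector order above):
  C_11 = (0.95)(0.85) − (-0.10)(0.00) = 0.8075
  C_12 = −[(-0.05)(0.85) − (-0.10)(-0.20)] = 0.0625
  C_13 = (-0.05)(0.00) − (0.95)(-0.20) = 0.1900
  C_21 = −[(-0.40)(0.85) − (-0.40)(0.00)] = 0.3400
  C_22 = (0.90)(0.85) − (-0.40)(-0.20) = 0.6850
  C_23 = −[(0.90)(0.00) − (-0.40)(-0.20)] = 0.0800
  C_31 = (-0.40)(-0.10) − (-0.40)(0.95) = 0.4200
  C_32 = −[(0.90)(-0.10) − (-0.40)(-0.05)] = 0.1100
  C_33 = (0.90)(0.95) − (-0.40)(-0.05) = 0.8350
det(I−A) = Σ_j (I−A)_1j·C_1j = (0.90)(0.8075) + (-0.40)(0.0625) + (-0.40)(0.1900) = 0.62575
adj(I−A) = Cᵀ =
  [ 0.8075   0.3400   0.4200]
  [ 0.0625   0.6850   0.1100]
  [ 0.1900   0.0800   0.8350]
(I − A)⁻¹ = adj(I−A) / det(I−A) ≈
  [   1.2905     0.5433     0.6712]
  [   0.0999     1.0947     0.1758]
  [   0.3036     0.1278     1.3344]
First solve x = (I − A)⁻¹ d = adj(I−A)·d / det(I−A); in particular x_1 = (0.8075·800 + 0.3400·950 + 0.4200·1075) / 0.62575 = 1420.50 / 0.62575 ≈ 2270.0759.
Intermediate flow from 3 to 1: z_31 = a_31 · x_1 = 0.20 × 1420.50 / 0.62575 = 284.10 / 0.62575 ≈ 454.02.

z_31 = 454.02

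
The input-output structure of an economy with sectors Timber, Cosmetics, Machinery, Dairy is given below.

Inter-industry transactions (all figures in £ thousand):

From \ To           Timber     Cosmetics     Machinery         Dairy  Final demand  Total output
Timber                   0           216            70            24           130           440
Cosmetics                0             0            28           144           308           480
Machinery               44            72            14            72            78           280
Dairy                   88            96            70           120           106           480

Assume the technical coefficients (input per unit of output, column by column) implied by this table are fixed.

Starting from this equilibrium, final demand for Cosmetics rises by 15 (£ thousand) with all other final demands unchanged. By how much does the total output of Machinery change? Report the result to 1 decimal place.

Δx_3 = 5.4

Technical coefficients a_ij = z_ij / X_j:
  a_11 = 0/440 = 0.00, a_21 = 0/440 = 0.00, a_31 = 44/440 = 0.10, a_41 = 88/440 = 0.20
  a_12 = 216/480 = 0.45, a_22 = 0/480 = 0.00, a_32 = 72/480 = 0.15, a_42 = 96/480 = 0.20
  a_13 = 70/280 = 0.25, a_23 = 28/280 = 0.10, a_33 = 14/280 = 0.05, a_43 = 70/280 = 0.25
  a_14 = 24/480 = 0.05, a_24 = 144/480 = 0.30, a_34 = 72/480 = 0.15, a_44 = 120/480 = 0.25
I − A =
  [   1.00    -0.45    -0.25    -0.05]
  [   0.00     1.00    -0.10    -0.30]
  [  -0.10    -0.15     0.95    -0.15]
  [  -0.20    -0.20    -0.25     0.75]
Compute the cofactors C_ij = (−1)^(i+j)·(3×3 minor ij) of I−A; the adjugate is their transpose:
adj(I−A) = Cᵀ =
  [ 0.59250   0.35075   0.25350   0.23050]
  [ 0.07500   0.63800   0.16400   0.29300]
  [ 0.10800   0.18925   0.65300   0.21350]
  [ 0.21400   0.32675   0.32900   0.90550]
det(I−A) = Σ_j (I−A)_1j·C_1j = (1.00)(0.59250) + (-0.45)(0.07500) + (-0.25)(0.10800) + (-0.05)(0.21400) = 0.52105
(I − A)⁻¹ = adj(I−A) / det(I−A) ≈
  [   1.1371     0.6732     0.4865     0.4424]
  [   0.1439     1.2245     0.3147     0.5623]
  [   0.2073     0.3632     1.2532     0.4097]
  [   0.4107     0.6271     0.6314     1.7378]
Δx = (I − A)⁻¹ Δd with Δd having +15 in the Cosmetics component and 0 elsewhere.
So Δx_3 = L_32 · (+15), where L_32 = adj(I−A)_32 / det(I−A) = 0.18925 / 0.52105.
Δx_3 = 0.18925 × (+15) / 0.52105 = 2.83875 / 0.52105 ≈ 5.4.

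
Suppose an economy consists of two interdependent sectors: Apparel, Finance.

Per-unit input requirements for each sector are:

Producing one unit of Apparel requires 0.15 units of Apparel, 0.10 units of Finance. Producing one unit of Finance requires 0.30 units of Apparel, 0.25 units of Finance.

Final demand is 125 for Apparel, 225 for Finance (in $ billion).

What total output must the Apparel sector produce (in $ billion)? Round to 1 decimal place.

x_1 = 265.4

I − A =
  [   0.85    -0.30]
  [  -0.10     0.75]
det(I−A) = (0.85)(0.75) − (-0.30)(-0.10) = 0.6075
adj(I−A) = [[0.75, 0.30], [0.10, 0.85]]
(I − A)⁻¹ = adj(I−A) / det(I−A) ≈
  [   1.2346     0.4938]
  [   0.1646     1.3992]
x = (I − A)⁻¹ d = adj(I−A)·d / det(I−A), with det(I−A) = 0.6075:
  x_1 = (0.75·125 + 0.30·225) / 0.6075 = 161.25 / 0.6075 ≈ 265.4
  x_2 = (0.10·125 + 0.85·225) / 0.6075 = 203.75 / 0.6075 ≈ 335.4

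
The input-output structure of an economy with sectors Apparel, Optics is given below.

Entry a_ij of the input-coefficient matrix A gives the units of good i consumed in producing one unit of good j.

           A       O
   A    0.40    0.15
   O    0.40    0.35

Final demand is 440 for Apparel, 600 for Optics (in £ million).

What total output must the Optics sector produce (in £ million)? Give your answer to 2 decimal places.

I − A =
  [   0.60    -0.15]
  [  -0.40     0.65]
det(I−A) = (0.60)(0.65) − (-0.15)(-0.40) = 0.3300
adj(I−A) = [[0.65, 0.15], [0.40, 0.60]]
(I − A)⁻¹ = adj(I−A) / det(I−A) ≈
  [   1.9697     0.4545]
  [   1.2121     1.8182]
x = (I − A)⁻¹ d = adj(I−A)·d / det(I−A), with det(I−A) = 0.3300:
  x_A = (0.65·440 + 0.15·600) / 0.3300 = 376.00 / 0.3300 ≈ 1139.39
  x_O = (0.40·440 + 0.60·600) / 0.3300 = 536.00 / 0.3300 ≈ 1624.24

x_O = 1624.24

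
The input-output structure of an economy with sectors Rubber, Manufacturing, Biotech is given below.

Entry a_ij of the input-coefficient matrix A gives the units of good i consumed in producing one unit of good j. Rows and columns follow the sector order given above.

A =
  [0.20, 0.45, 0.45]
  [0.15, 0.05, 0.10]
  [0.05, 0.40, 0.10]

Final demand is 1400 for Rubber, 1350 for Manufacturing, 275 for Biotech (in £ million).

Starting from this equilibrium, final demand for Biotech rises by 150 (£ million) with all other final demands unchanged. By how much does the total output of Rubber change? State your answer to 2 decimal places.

Δx_R = 131.10

I − A =
  [   0.80    -0.45    -0.45]
  [  -0.15     0.95    -0.10]
  [  -0.05    -0.40     0.90]
Cofactors of I−A, C_ij = (−1)^(i+j)·(minor ij) (rows/columns in the sector order above):
  C_11 = (0.95)(0.90) − (-0.10)(-0.40) = 0.8150
  C_12 = −[(-0.15)(0.90) − (-0.10)(-0.05)] = 0.1400
  C_13 = (-0.15)(-0.40) − (0.95)(-0.05) = 0.1075
  C_21 = −[(-0.45)(0.90) − (-0.45)(-0.40)] = 0.5850
  C_22 = (0.80)(0.90) − (-0.45)(-0.05) = 0.6975
  C_23 = −[(0.80)(-0.40) − (-0.45)(-0.05)] = 0.3425
  C_31 = (-0.45)(-0.10) − (-0.45)(0.95) = 0.4725
  C_32 = −[(0.80)(-0.10) − (-0.45)(-0.15)] = 0.1475
  C_33 = (0.80)(0.95) − (-0.45)(-0.15) = 0.6925
det(I−A) = Σ_j (I−A)_1j·C_1j = (0.80)(0.8150) + (-0.45)(0.1400) + (-0.45)(0.1075) = 0.540625
adj(I−A) = Cᵀ =
  [ 0.8150   0.5850   0.4725]
  [ 0.1400   0.6975   0.1475]
  [ 0.1075   0.3425   0.6925]
(I − A)⁻¹ = adj(I−A) / det(I−A) ≈
  [   1.5075     1.0821     0.8740]
  [   0.2590     1.2902     0.2728]
  [   0.1988     0.6335     1.2809]
Δx = (I − A)⁻¹ Δd with Δd having +150 in the Biotech component and 0 elsewhere.
So Δx_R = L_RB · (+150), where L_RB = adj(I−A)_RB / det(I−A) = 0.4725 / 0.540625.
Δx_R = 0.4725 × (+150) / 0.540625 = 70.875 / 0.540625 ≈ 131.10.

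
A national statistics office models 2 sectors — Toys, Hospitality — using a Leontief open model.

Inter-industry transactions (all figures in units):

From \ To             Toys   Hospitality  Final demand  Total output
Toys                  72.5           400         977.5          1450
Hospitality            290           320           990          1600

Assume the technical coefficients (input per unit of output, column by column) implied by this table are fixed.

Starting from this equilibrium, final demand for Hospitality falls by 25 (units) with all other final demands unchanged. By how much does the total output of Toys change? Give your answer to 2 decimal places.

Δx_T = -8.80

Technical coefficients a_ij = z_ij / X_j:
  a_TT = 72.5/1450 = 0.05, a_HT = 290/1450 = 0.20
  a_TH = 400/1600 = 0.25, a_HH = 320/1600 = 0.20
I − A =
  [   0.95    -0.25]
  [  -0.20     0.80]
det(I−A) = (0.95)(0.80) − (-0.25)(-0.20) = 0.7100
adj(I−A) = [[0.80, 0.25], [0.20, 0.95]]
(I − A)⁻¹ = adj(I−A) / det(I−A) ≈
  [   1.1268     0.3521]
  [   0.2817     1.3380]
Δx = (I − A)⁻¹ Δd with Δd having -25 in the Hospitality component and 0 elsewhere.
So Δx_T = L_TH · (-25), where L_TH = adj(I−A)_TH / det(I−A) = 0.25 / 0.7100.
Δx_T = 0.25 × (-25) / 0.7100 = -6.25 / 0.7100 ≈ -8.80.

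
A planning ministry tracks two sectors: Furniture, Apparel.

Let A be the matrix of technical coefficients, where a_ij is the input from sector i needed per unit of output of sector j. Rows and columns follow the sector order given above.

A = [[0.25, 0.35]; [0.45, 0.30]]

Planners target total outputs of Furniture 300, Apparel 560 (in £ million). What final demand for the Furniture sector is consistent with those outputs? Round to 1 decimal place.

I − A =
  [   0.75    -0.35]
  [  -0.45     0.70]
d = (I − A) x:
  d_1 = (+0.75)·300 + (-0.35)·560 = 29.0
  d_2 = (-0.45)·300 + (+0.70)·560 = 257.0

d_1 = 29.0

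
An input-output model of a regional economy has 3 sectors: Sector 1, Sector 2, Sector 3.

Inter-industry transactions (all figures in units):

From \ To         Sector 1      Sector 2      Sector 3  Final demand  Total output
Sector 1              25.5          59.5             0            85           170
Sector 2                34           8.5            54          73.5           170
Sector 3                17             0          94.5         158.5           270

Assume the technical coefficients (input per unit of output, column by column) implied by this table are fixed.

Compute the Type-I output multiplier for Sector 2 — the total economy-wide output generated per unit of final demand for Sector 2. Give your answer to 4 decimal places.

m_2 = 1.7253

Technical coefficients a_ij = z_ij / X_j:
  a_11 = 25.5/170 = 0.15, a_21 = 34/170 = 0.20, a_31 = 17/170 = 0.10
  a_12 = 59.5/170 = 0.35, a_22 = 8.5/170 = 0.05, a_32 = 0/170 = 0.00
  a_13 = 0/270 = 0.00, a_23 = 54/270 = 0.20, a_33 = 94.5/270 = 0.35
I − A =
  [   0.85    -0.35     0.00]
  [  -0.20     0.95    -0.20]
  [  -0.10     0.00     0.65]
Cofactors of I−A, C_ij = (−1)^(i+j)·(minor ij) (rows/columns in the sector order above):
  C_11 = (0.95)(0.65) − (-0.20)(0.00) = 0.6175
  C_12 = −[(-0.20)(0.65) − (-0.20)(-0.10)] = 0.1500
  C_13 = (-0.20)(0.00) − (0.95)(-0.10) = 0.0950
  C_21 = −[(-0.35)(0.65) − (0.00)(0.00)] = 0.2275
  C_22 = (0.85)(0.65) − (0.00)(-0.10) = 0.5525
  C_23 = −[(0.85)(0.00) − (-0.35)(-0.10)] = 0.0350
  C_31 = (-0.35)(-0.20) − (0.00)(0.95) = 0.0700
  C_32 = −[(0.85)(-0.20) − (0.00)(-0.20)] = 0.1700
  C_33 = (0.85)(0.95) − (-0.35)(-0.20) = 0.7375
det(I−A) = Σ_j (I−A)_1j·C_1j = (0.85)(0.6175) + (-0.35)(0.1500) + (0.00)(0.0950) = 0.472375
adj(I−A) = Cᵀ =
  [ 0.6175   0.2275   0.0700]
  [ 0.1500   0.5525   0.1700]
  [ 0.0950   0.0350   0.7375]
(I − A)⁻¹ = adj(I−A) / det(I−A) ≈
  [   1.30722     0.48161     0.14819]
  [   0.31754     1.16962     0.35988]
  [   0.20111     0.07409     1.56126]
The output multiplier for sector j is the column-j sum of the Leontief inverse (I − A)⁻¹ = adj(I−A) / det(I−A).
Column 2 of adj(I−A): (0.2275, 0.5525, 0.0350); det(I−A) = 0.472375.
m_2 = (0.2275 + 0.5525 + 0.0350) / 0.472375 = 0.815 / 0.472375 ≈ 1.7253.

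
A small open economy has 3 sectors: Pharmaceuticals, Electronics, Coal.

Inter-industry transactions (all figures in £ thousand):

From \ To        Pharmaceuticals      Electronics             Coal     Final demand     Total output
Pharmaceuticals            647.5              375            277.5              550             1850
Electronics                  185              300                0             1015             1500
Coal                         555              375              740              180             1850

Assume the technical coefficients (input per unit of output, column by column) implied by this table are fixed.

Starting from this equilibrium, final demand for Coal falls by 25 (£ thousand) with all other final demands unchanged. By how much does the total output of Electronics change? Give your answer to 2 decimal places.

Technical coefficients a_ij = z_ij / X_j:
  a_PP = 647.5/1850 = 0.35, a_EP = 185/1850 = 0.10, a_CP = 555/1850 = 0.30
  a_PE = 375/1500 = 0.25, a_EE = 300/1500 = 0.20, a_CE = 375/1500 = 0.25
  a_PC = 277.5/1850 = 0.15, a_EC = 0/1850 = 0.00, a_CC = 740/1850 = 0.40
I − A =
  [   0.65    -0.25    -0.15]
  [  -0.10     0.80     0.00]
  [  -0.30    -0.25     0.60]
Cofactors of I−A, C_ij = (−1)^(i+j)·(minor ij) (rows/columns in the sector order above):
  C_11 = (0.80)(0.60) − (0.00)(-0.25) = 0.4800
  C_12 = −[(-0.10)(0.60) − (0.00)(-0.30)] = 0.0600
  C_13 = (-0.10)(-0.25) − (0.80)(-0.30) = 0.2650
  C_21 = −[(-0.25)(0.60) − (-0.15)(-0.25)] = 0.1875
  C_22 = (0.65)(0.60) − (-0.15)(-0.30) = 0.3450
  C_23 = −[(0.65)(-0.25) − (-0.25)(-0.30)] = 0.2375
  C_31 = (-0.25)(0.00) − (-0.15)(0.80) = 0.1200
  C_32 = −[(0.65)(0.00) − (-0.15)(-0.10)] = 0.0150
  C_33 = (0.65)(0.80) − (-0.25)(-0.10) = 0.4950
det(I−A) = Σ_j (I−A)_1j·C_1j = (0.65)(0.4800) + (-0.25)(0.0600) + (-0.15)(0.2650) = 0.25725
adj(I−A) = Cᵀ =
  [ 0.4800   0.1875   0.1200]
  [ 0.0600   0.3450   0.0150]
  [ 0.2650   0.2375   0.4950]
(I − A)⁻¹ = adj(I−A) / det(I−A) ≈
  [   1.8659     0.7289     0.4665]
  [   0.2332     1.3411     0.0583]
  [   1.0301     0.9232     1.9242]
Δx = (I − A)⁻¹ Δd with Δd having -25 in the Coal component and 0 elsewhere.
So Δx_E = L_EC · (-25), where L_EC = adj(I−A)_EC / det(I−A) = 0.0150 / 0.25725.
Δx_E = 0.0150 × (-25) / 0.25725 = -0.375 / 0.25725 ≈ -1.46.

Δx_E = -1.46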